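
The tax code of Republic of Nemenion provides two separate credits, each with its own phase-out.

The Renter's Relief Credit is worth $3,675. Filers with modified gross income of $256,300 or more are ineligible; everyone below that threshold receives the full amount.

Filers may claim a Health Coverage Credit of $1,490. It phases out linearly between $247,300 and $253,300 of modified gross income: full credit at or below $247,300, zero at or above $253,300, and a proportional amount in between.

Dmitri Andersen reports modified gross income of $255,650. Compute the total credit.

$3,675

Renter's Relief Credit: $255,650 is below the $256,300 cutoff, so the full $3,675 applies.
Health Coverage Credit: $255,650 is at or above $253,300, so the credit is $0.
Total: $3,675 + $0 = $3,675.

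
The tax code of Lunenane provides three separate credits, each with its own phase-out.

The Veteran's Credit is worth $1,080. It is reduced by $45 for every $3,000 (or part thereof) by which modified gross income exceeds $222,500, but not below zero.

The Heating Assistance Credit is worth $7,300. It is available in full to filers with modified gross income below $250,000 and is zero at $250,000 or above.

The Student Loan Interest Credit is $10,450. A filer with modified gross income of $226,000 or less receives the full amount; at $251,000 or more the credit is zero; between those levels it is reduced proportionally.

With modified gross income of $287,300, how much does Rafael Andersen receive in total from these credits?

Veteran's Credit: income exceeds $222,500 by $64,800, which is 22 full-or-partial $3,000 increments; reduction = 22 × $45 = $990, leaving $90.
Heating Assistance Credit: $287,300 meets or exceeds the $250,000 cutoff, so the credit is $0.
Student Loan Interest Credit: $287,300 is at or above $251,000, so the credit is $0.
Total: $90 + $0 + $0 = $90.

$90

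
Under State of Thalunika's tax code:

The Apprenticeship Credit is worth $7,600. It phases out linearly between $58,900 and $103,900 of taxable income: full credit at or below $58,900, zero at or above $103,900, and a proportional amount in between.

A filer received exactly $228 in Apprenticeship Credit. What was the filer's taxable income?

$228 is 228/7,600 of the full $7,600, so 7,372/7,600 of the $45,000 range has been used: income = $58,900 + $45,000 × 7,372/7,600 = $102,550.

$102,550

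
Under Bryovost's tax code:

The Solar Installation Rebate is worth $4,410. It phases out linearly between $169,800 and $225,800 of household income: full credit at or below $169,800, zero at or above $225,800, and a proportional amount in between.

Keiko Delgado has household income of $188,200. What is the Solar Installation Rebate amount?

Solar Installation Rebate: $188,200 is $18,400 into a $56,000 phase-out range, leaving 37,600/56,000 of the credit: $4,410 × 37,600/56,000 = $2,961.

$2,961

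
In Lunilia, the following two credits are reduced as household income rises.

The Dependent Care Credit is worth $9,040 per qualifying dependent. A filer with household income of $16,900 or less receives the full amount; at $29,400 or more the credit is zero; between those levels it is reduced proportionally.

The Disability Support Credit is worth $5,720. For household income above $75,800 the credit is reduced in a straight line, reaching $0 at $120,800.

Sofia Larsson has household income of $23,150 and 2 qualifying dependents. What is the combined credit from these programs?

Dependent Care Credit: base = 2 × $9,040 = $18,080. $23,150 is $6,250 into a $12,500 phase-out range, leaving 6,250/12,500 of the credit: $18,080 × 6,250/12,500 = $9,040.
Disability Support Credit: $23,150 is at or below the $75,800 threshold, so the full $5,720 applies.
Total: $9,040 + $5,720 = $14,760.

$14,760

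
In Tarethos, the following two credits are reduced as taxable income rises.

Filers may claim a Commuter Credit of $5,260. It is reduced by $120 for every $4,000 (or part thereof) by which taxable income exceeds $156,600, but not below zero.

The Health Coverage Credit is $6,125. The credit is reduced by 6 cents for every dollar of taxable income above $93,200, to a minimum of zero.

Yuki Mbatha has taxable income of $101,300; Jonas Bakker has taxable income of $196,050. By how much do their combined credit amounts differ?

$6,839

Yuki ($101,300): Commuter Credit: $101,300 is at or below the $156,600 threshold, so the full $5,260 applies. Health Coverage Credit: 6% of the $8,100 excess over $93,200 is $486; credit = $6,125 − $486 = $5,639. total $5,260 + $5,639 = $10,899
Jonas ($196,050): Commuter Credit: income exceeds $156,600 by $39,450, which is 10 full-or-partial $4,000 increments; reduction = 10 × $120 = $1,200, leaving $4,060. Health Coverage Credit: 6% of the $102,850 excess over $93,200 is $6,171 ≥ base, so the credit is $0. total $4,060 + $0 = $4,060
Difference: |$10,899 − $4,060| = $6,839.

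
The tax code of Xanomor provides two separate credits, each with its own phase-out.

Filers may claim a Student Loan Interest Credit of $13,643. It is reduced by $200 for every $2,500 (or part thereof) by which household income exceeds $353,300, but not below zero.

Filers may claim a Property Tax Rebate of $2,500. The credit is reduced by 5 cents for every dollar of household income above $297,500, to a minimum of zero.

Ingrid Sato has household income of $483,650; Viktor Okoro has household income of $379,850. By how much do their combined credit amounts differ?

Ingrid ($483,650): Student Loan Interest Credit: income exceeds $353,300 by $130,350, which is 53 full-or-partial $2,500 increments; reduction = 53 × $200 = $10,600, leaving $3,043. Property Tax Rebate: 5% of the $186,150 excess over $297,500 is $9,307.50 ≥ base, so the credit is $0. total $3,043 + $0 = $3,043
Viktor ($379,850): Student Loan Interest Credit: income exceeds $353,300 by $26,550, which is 11 full-or-partial $2,500 increments; reduction = 11 × $200 = $2,200, leaving $11,443. Property Tax Rebate: 5% of the $82,350 excess over $297,500 is $4,117.50 ≥ base, so the credit is $0. total $11,443 + $0 = $11,443
Difference: |$3,043 − $11,443| = $8,400.

$8,400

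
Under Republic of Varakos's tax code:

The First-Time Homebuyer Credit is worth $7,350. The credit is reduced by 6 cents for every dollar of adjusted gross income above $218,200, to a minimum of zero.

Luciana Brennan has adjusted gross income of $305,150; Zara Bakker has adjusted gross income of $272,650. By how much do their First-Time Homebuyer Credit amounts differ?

$1,950

Luciana ($305,150): First-Time Homebuyer Credit: 6% of the $86,950 excess over $218,200 is $5,217; credit = $7,350 − $5,217 = $2,133.
Zara ($272,650): First-Time Homebuyer Credit: 6% of the $54,450 excess over $218,200 is $3,267; credit = $7,350 − $3,267 = $4,083.
Difference: |$2,133 − $4,083| = $1,950.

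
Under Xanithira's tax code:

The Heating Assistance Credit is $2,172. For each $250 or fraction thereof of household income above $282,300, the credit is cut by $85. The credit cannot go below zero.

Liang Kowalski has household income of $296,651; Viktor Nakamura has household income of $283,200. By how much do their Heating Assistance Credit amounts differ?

$1,832

Liang ($296,651): Heating Assistance Credit: income exceeds $282,300 by $14,351 → 58 increments × $85 = $4,930 ≥ base, so the credit is $0.
Viktor ($283,200): Heating Assistance Credit: income exceeds $282,300 by $900, which is 4 full-or-partial $250 increments; reduction = 4 × $85 = $340, leaving $1,832.
Difference: |$0 − $1,832| = $1,832.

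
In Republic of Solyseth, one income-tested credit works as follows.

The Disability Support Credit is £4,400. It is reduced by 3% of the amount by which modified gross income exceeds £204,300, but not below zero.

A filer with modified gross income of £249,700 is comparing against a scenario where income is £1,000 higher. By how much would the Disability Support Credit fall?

£30

At £249,700 — 3% of the £45,400 excess over £204,300 is £1,362; credit = £4,400 − £1,362 = £3,038.
At £250,700 — 3% of the £46,400 excess over £204,300 is £1,392; credit = £4,400 − £1,392 = £3,008.
Lost: £3,038 − £3,008 = £30.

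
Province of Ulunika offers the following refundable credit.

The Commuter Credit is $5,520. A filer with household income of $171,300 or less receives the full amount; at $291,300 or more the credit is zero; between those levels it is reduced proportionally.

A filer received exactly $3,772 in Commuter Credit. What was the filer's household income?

$209,300

$3,772 is 3,772/5,520 of the full $5,520, so 1,748/5,520 of the $120,000 range has been used: income = $171,300 + $120,000 × 1,748/5,520 = $209,300.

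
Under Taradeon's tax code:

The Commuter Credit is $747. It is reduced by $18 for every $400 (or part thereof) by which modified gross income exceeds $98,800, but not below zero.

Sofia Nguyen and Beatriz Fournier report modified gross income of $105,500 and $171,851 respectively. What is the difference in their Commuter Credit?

$441

Sofia ($105,500): Commuter Credit: income exceeds $98,800 by $6,700, which is 17 full-or-partial $400 increments; reduction = 17 × $18 = $306, leaving $441.
Beatriz ($171,851): Commuter Credit: income exceeds $98,800 by $73,051 → 183 increments × $18 = $3,294 ≥ base, so the credit is $0.
Difference: |$441 − $0| = $441.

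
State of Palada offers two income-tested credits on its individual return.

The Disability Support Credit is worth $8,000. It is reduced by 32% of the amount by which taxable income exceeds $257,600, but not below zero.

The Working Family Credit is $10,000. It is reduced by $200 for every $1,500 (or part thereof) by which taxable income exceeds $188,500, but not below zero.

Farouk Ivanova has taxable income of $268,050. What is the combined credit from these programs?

Disability Support Credit: 32% of the $10,450 excess over $257,600 is $3,344; credit = $8,000 − $3,344 = $4,656.
Working Family Credit: income exceeds $188,500 by $79,550 → 54 increments × $200 = $10,800 ≥ base, so the credit is $0.
Total: $4,656 + $0 = $4,656.

$4,656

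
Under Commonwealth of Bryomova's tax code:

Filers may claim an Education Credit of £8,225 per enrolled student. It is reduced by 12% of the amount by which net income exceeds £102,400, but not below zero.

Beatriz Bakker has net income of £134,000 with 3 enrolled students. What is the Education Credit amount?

Education Credit: base = 3 × £8,225 = £24,675. 12% of the £31,600 excess over £102,400 is £3,792; credit = £24,675 − £3,792 = £20,883.

£20,883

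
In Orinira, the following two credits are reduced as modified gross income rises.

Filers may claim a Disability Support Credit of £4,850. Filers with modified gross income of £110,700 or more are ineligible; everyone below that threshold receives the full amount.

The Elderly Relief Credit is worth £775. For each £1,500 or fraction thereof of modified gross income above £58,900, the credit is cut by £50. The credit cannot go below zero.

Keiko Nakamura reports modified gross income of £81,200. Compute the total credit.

Disability Support Credit: £81,200 is below the £110,700 cutoff, so the full £4,850 applies.
Elderly Relief Credit: income exceeds £58,900 by £22,300, which is 15 full-or-partial £1,500 increments; reduction = 15 × £50 = £750, leaving £25.
Total: £4,850 + £25 = £4,875.

£4,875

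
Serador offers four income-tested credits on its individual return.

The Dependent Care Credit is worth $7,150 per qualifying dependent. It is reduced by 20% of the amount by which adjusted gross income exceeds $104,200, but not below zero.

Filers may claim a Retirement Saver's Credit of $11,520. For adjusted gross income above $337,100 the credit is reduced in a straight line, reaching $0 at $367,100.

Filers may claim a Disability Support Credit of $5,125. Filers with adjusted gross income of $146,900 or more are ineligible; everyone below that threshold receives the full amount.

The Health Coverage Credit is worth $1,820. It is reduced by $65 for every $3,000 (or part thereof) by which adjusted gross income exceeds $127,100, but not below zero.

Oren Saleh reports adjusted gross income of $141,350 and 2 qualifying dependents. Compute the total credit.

Dependent Care Credit: base = 2 × $7,150 = $14,300. 20% of the $37,150 excess over $104,200 is $7,430; credit = $14,300 − $7,430 = $6,870.
Retirement Saver's Credit: $141,350 is at or below the $337,100 threshold, so the full $11,520 applies.
Disability Support Credit: $141,350 is below the $146,900 cutoff, so the full $5,125 applies.
Health Coverage Credit: income exceeds $127,100 by $14,250, which is 5 full-or-partial $3,000 increments; reduction = 5 × $65 = $325, leaving $1,495.
Total: $6,870 + $11,520 + $5,125 + $1,495 = $25,010.

$25,010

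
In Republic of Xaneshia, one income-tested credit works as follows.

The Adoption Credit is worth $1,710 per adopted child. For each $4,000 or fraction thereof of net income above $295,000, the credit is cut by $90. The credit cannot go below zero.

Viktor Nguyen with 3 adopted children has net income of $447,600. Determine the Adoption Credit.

$1,620

Adoption Credit: base = 3 × $1,710 = $5,130. income exceeds $295,000 by $152,600, which is 39 full-or-partial $4,000 increments; reduction = 39 × $90 = $3,510, leaving $1,620.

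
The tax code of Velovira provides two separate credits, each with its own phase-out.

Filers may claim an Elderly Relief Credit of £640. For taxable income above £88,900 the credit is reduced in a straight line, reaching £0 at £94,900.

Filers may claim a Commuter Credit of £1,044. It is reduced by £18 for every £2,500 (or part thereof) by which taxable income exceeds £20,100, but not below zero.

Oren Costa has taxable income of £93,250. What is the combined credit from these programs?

Elderly Relief Credit: £93,250 is £4,350 into a £6,000 phase-out range, leaving 1,650/6,000 of the credit: £640 × 1,650/6,000 = £176.
Commuter Credit: income exceeds £20,100 by £73,150, which is 30 full-or-partial £2,500 increments; reduction = 30 × £18 = £540, leaving £504.
Total: £176 + £504 = £680.

£680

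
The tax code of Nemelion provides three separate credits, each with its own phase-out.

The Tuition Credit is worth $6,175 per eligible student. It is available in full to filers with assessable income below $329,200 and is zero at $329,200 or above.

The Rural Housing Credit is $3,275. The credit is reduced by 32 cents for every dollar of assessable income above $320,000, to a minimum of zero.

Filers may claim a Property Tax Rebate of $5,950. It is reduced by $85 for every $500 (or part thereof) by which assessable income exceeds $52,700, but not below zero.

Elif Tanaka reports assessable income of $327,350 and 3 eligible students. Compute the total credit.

$19,448

Tuition Credit: base = 3 × $6,175 = $18,525. $327,350 is below the $329,200 cutoff, so the full $18,525 applies.
Rural Housing Credit: 32% of the $7,350 excess over $320,000 is $2,352; credit = $3,275 − $2,352 = $923.
Property Tax Rebate: income exceeds $52,700 by $274,650 → 550 increments × $85 = $46,750 ≥ base, so the credit is $0.
Total: $18,525 + $923 + $0 = $19,448.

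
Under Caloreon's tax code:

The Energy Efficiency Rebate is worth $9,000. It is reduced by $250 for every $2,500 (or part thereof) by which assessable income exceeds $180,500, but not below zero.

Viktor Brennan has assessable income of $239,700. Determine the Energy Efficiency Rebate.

Energy Efficiency Rebate: income exceeds $180,500 by $59,200, which is 24 full-or-partial $2,500 increments; reduction = 24 × $250 = $6,000, leaving $3,000.

$3,000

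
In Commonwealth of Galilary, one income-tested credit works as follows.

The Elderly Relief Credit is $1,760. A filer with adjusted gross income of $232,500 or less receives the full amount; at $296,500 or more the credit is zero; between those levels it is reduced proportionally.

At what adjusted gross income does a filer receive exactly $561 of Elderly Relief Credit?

$561 is 561/1,760 of the full $1,760, so 1,199/1,760 of the $64,000 range has been used: income = $232,500 + $64,000 × 1,199/1,760 = $276,100.

$276,100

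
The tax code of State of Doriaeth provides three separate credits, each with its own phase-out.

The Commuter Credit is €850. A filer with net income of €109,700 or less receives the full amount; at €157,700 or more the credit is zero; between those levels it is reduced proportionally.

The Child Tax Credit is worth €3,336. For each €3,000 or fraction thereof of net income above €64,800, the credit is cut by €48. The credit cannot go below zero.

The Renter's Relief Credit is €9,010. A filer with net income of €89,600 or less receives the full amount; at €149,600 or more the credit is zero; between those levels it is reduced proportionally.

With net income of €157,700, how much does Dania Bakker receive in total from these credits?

€1,848

Commuter Credit: €157,700 is at or above €157,700, so the credit is €0.
Child Tax Credit: income exceeds €64,800 by €92,900, which is 31 full-or-partial €3,000 increments; reduction = 31 × €48 = €1,488, leaving €1,848.
Renter's Relief Credit: €157,700 is at or above €149,600, so the credit is €0.
Total: €0 + €1,848 + €0 = €1,848.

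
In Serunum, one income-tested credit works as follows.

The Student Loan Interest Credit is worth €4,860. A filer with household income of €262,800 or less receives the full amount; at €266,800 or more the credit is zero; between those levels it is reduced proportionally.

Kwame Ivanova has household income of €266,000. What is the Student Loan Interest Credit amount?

Student Loan Interest Credit: €266,000 is €3,200 into a €4,000 phase-out range, leaving 800/4,000 of the credit: €4,860 × 800/4,000 = €972.

€972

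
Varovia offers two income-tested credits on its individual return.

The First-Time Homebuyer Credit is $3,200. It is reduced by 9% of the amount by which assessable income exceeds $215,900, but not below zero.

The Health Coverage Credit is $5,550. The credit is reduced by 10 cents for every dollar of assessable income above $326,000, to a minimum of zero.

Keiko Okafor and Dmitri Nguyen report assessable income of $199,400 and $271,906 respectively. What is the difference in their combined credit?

Keiko ($199,400): First-Time Homebuyer Credit: $199,400 is at or below the $215,900 threshold, so the full $3,200 applies. Health Coverage Credit: $199,400 is at or below the $326,000 threshold, so the full $5,550 applies. total $3,200 + $5,550 = $8,750
Dmitri ($271,906): First-Time Homebuyer Credit: 9% of the $56,006 excess over $215,900 is $5,040.54 ≥ base, so the credit is $0. Health Coverage Credit: $271,906 is at or below the $326,000 threshold, so the full $5,550 applies. total $0 + $5,550 = $5,550
Difference: |$8,750 − $5,550| = $3,200.

$3,200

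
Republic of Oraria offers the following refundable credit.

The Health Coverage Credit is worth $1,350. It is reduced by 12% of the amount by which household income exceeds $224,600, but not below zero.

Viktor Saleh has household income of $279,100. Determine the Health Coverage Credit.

$0

Health Coverage Credit: 12% of the $54,500 excess over $224,600 is $6,540 ≥ base, so the credit is $0.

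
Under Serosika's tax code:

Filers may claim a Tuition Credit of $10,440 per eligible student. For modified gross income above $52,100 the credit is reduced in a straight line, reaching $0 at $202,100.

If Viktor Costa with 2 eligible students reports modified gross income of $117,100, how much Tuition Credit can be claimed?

$11,832

Tuition Credit: base = 2 × $10,440 = $20,880. $117,100 is $65,000 into a $150,000 phase-out range, leaving 85,000/150,000 of the credit: $20,880 × 85,000/150,000 = $11,832.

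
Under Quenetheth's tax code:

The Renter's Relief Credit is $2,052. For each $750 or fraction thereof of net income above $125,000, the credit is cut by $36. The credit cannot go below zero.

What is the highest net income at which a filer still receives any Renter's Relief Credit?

$167,000

After 56 increments the reduction is 56 × $36 = $2,016, leaving $36; one more increment wipes it out. Increment 56 ends at excess 56 × $750 = $42,000, so the highest qualifying income is $125,000 + $42,000 = $167,000.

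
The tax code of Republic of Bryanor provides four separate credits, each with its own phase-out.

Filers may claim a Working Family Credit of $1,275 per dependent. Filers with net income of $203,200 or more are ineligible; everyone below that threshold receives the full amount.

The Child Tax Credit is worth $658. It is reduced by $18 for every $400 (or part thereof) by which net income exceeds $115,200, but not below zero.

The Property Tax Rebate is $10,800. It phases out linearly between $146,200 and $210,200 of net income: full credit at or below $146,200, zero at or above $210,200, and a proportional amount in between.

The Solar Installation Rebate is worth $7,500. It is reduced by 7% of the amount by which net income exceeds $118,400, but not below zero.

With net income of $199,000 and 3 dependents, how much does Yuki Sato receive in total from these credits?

Working Family Credit: base = 3 × $1,275 = $3,825. $199,000 is below the $203,200 cutoff, so the full $3,825 applies.
Child Tax Credit: income exceeds $115,200 by $83,800 → 210 increments × $18 = $3,780 ≥ base, so the credit is $0.
Property Tax Rebate: $199,000 is $52,800 into a $64,000 phase-out range, leaving 11,200/64,000 of the credit: $10,800 × 11,200/64,000 = $1,890.
Solar Installation Rebate: 7% of the $80,600 excess over $118,400 is $5,642; credit = $7,500 − $5,642 = $1,858.
Total: $3,825 + $0 + $1,890 + $1,858 = $7,573.

$7,573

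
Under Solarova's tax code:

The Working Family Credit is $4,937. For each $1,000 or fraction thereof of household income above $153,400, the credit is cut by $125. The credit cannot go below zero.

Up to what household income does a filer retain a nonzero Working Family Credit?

$192,400

After 39 increments the reduction is 39 × $125 = $4,875, leaving $62; one more increment wipes it out. Increment 39 ends at excess 39 × $1,000 = $39,000, so the highest qualifying income is $153,400 + $39,000 = $192,400.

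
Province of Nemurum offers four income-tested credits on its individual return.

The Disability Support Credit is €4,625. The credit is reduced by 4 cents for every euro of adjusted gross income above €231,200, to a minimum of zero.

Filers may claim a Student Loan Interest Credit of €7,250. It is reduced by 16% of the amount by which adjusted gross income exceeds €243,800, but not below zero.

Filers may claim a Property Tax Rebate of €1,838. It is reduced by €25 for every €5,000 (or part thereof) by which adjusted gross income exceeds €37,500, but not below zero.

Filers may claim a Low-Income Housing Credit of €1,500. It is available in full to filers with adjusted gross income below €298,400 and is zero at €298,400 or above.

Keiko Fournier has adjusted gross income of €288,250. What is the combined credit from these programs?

€4,544

Disability Support Credit: 4% of the €57,050 excess over €231,200 is €2,282; credit = €4,625 − €2,282 = €2,343.
Student Loan Interest Credit: 16% of the €44,450 excess over €243,800 is €7,112; credit = €7,250 − €7,112 = €138.
Property Tax Rebate: income exceeds €37,500 by €250,750, which is 51 full-or-partial €5,000 increments; reduction = 51 × €25 = €1,275, leaving €563.
Low-Income Housing Credit: €288,250 is below the €298,400 cutoff, so the full €1,500 applies.
Total: €2,343 + €138 + €563 + €1,500 = €4,544.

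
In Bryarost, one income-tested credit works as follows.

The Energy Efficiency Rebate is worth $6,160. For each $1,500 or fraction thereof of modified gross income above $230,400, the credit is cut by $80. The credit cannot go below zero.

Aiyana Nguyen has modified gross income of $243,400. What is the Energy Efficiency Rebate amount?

$5,440

Energy Efficiency Rebate: income exceeds $230,400 by $13,000, which is 9 full-or-partial $1,500 increments; reduction = 9 × $80 = $720, leaving $5,440.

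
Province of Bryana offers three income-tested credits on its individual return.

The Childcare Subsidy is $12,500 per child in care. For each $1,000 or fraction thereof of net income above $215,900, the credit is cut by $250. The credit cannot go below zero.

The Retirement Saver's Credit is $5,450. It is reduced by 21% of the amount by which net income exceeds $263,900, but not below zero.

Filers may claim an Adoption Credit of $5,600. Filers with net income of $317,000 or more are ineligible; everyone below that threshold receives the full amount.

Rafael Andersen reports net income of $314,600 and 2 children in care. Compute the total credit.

$5,850

Childcare Subsidy: base = 2 × $12,500 = $25,000. income exceeds $215,900 by $98,700, which is 99 full-or-partial $1,000 increments; reduction = 99 × $250 = $24,750, leaving $250.
Retirement Saver's Credit: 21% of the $50,700 excess over $263,900 is $10,647 ≥ base, so the credit is $0.
Adoption Credit: $314,600 is below the $317,000 cutoff, so the full $5,600 applies.
Total: $250 + $0 + $5,600 = $5,850.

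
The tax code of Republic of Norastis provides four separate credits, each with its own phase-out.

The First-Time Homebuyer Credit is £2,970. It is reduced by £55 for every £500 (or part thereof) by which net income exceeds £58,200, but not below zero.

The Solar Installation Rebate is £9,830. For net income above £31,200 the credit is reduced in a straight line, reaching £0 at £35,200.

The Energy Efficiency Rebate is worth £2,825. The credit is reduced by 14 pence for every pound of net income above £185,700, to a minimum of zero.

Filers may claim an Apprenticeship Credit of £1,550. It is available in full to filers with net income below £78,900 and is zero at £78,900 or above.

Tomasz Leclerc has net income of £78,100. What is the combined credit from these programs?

£5,145

First-Time Homebuyer Credit: income exceeds £58,200 by £19,900, which is 40 full-or-partial £500 increments; reduction = 40 × £55 = £2,200, leaving £770.
Solar Installation Rebate: £78,100 is at or above £35,200, so the credit is £0.
Energy Efficiency Rebate: £78,100 is at or below the £185,700 threshold, so the full £2,825 applies.
Apprenticeship Credit: £78,100 is below the £78,900 cutoff, so the full £1,550 applies.
Total: £770 + £0 + £2,825 + £1,550 = £5,145.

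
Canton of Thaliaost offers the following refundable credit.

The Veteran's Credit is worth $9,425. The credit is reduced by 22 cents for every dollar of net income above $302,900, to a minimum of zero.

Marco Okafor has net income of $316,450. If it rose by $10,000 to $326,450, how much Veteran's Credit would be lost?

$2,200

At $316,450 — 22% of the $13,550 excess over $302,900 is $2,981; credit = $9,425 − $2,981 = $6,444.
At $326,450 — 22% of the $23,550 excess over $302,900 is $5,181; credit = $9,425 − $5,181 = $4,244.
Lost: $6,444 − $4,244 = $2,200.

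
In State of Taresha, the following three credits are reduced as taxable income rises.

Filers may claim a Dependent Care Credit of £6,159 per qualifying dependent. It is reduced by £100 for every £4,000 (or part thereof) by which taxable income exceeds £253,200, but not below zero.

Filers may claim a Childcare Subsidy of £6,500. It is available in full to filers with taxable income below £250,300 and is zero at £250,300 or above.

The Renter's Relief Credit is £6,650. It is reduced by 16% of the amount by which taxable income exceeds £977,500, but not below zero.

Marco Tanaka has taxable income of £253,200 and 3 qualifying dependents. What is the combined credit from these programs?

£25,127

Dependent Care Credit: base = 3 × £6,159 = £18,477. £253,200 is at or below the £253,200 threshold, so the full £18,477 applies.
Childcare Subsidy: £253,200 meets or exceeds the £250,300 cutoff, so the credit is £0.
Renter's Relief Credit: £253,200 is at or below the £977,500 threshold, so the full £6,650 applies.
Total: £18,477 + £0 + £6,650 = £25,127.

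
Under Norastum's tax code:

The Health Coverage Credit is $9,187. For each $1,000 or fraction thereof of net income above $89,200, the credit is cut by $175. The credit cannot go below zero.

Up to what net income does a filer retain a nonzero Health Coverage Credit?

After 52 increments the reduction is 52 × $175 = $9,100, leaving $87; one more increment wipes it out. Increment 52 ends at excess 52 × $1,000 = $52,000, so the highest qualifying income is $89,200 + $52,000 = $141,200.

$141,200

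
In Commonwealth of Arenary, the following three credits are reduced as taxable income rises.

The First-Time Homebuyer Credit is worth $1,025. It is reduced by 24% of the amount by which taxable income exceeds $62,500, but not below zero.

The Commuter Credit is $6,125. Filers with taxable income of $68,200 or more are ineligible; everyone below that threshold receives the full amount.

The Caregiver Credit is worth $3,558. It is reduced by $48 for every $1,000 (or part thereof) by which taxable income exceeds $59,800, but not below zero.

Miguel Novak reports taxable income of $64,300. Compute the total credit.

$10,036

First-Time Homebuyer Credit: 24% of the $1,800 excess over $62,500 is $432; credit = $1,025 − $432 = $593.
Commuter Credit: $64,300 is below the $68,200 cutoff, so the full $6,125 applies.
Caregiver Credit: income exceeds $59,800 by $4,500, which is 5 full-or-partial $1,000 increments; reduction = 5 × $48 = $240, leaving $3,318.
Total: $593 + $6,125 + $3,318 = $10,036.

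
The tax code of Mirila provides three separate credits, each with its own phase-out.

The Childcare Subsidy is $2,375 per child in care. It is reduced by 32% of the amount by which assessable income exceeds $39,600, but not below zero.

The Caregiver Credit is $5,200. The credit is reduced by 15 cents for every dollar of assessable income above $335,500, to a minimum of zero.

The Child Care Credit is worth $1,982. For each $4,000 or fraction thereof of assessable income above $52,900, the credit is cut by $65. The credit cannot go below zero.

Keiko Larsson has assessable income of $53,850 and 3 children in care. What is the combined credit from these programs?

$9,682

Childcare Subsidy: base = 3 × $2,375 = $7,125. 32% of the $14,250 excess over $39,600 is $4,560; credit = $7,125 − $4,560 = $2,565.
Caregiver Credit: $53,850 is at or below the $335,500 threshold, so the full $5,200 applies.
Child Care Credit: income exceeds $52,900 by $950, which is 1 full-or-partial $4,000 increment; reduction = 1 × $65 = $65, leaving $1,917.
Total: $2,565 + $5,200 + $1,917 = $9,682.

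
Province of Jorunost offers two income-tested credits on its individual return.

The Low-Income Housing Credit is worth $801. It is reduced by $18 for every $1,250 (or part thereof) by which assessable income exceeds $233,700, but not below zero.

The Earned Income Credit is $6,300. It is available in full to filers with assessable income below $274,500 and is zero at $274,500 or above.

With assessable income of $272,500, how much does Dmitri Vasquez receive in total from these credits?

Low-Income Housing Credit: income exceeds $233,700 by $38,800, which is 32 full-or-partial $1,250 increments; reduction = 32 × $18 = $576, leaving $225.
Earned Income Credit: $272,500 is below the $274,500 cutoff, so the full $6,300 applies.
Total: $225 + $6,300 = $6,525.

$6,525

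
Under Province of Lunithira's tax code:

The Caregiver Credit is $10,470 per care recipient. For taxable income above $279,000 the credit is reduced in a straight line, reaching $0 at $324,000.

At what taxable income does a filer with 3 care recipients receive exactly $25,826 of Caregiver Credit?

$287,000

Full credit = 3 × $10,470 = $31,410.
$25,826 is 25,826/31,410 of the full $31,410, so 5,584/31,410 of the $45,000 range has been used: income = $279,000 + $45,000 × 5,584/31,410 = $287,000.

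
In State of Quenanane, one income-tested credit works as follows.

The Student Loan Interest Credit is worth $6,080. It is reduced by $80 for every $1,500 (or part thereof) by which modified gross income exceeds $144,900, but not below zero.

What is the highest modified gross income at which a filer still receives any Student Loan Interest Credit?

$257,400

After 75 increments the reduction is 75 × $80 = $6,000, leaving $80; one more increment wipes it out. Increment 75 ends at excess 75 × $1,500 = $112,500, so the highest qualifying income is $144,900 + $112,500 = $257,400.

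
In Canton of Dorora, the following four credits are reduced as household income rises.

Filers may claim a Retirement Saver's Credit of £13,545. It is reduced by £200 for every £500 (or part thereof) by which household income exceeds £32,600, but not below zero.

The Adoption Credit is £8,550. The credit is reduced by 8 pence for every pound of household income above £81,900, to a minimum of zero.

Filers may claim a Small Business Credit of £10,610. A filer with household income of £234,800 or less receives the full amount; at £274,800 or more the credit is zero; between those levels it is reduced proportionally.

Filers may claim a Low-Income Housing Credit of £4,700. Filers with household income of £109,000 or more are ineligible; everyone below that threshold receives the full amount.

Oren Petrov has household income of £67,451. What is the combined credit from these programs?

£23,860

Retirement Saver's Credit: income exceeds £32,600 by £34,851 → 70 increments × £200 = £14,000 ≥ base, so the credit is £0.
Adoption Credit: £67,451 is at or below the £81,900 threshold, so the full £8,550 applies.
Small Business Credit: £67,451 is at or below the £234,800 threshold, so the full £10,610 applies.
Low-Income Housing Credit: £67,451 is below the £109,000 cutoff, so the full £4,700 applies.
Total: £0 + £8,550 + £10,610 + £4,700 = £23,860.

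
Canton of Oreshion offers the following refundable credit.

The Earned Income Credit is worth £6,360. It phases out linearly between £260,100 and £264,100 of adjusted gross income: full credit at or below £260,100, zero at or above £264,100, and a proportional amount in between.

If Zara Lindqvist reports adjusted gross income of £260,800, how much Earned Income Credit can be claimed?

Earned Income Credit: £260,800 is £700 into a £4,000 phase-out range, leaving 3,300/4,000 of the credit: £6,360 × 3,300/4,000 = £5,247.

£5,247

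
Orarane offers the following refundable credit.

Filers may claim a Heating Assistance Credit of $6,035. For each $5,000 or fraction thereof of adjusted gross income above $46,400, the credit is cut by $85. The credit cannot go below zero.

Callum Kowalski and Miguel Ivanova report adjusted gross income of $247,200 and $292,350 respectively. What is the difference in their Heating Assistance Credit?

Callum ($247,200): Heating Assistance Credit: income exceeds $46,400 by $200,800, which is 41 full-or-partial $5,000 increments; reduction = 41 × $85 = $3,485, leaving $2,550.
Miguel ($292,350): Heating Assistance Credit: income exceeds $46,400 by $245,950, which is 50 full-or-partial $5,000 increments; reduction = 50 × $85 = $4,250, leaving $1,785.
Difference: |$2,550 − $1,785| = $765.

$765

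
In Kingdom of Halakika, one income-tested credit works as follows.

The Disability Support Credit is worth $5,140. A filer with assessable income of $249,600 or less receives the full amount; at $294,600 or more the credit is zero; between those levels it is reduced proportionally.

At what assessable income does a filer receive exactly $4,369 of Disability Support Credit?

$4,369 is 4,369/5,140 of the full $5,140, so 771/5,140 of the $45,000 range has been used: income = $249,600 + $45,000 × 771/5,140 = $256,350.

$256,350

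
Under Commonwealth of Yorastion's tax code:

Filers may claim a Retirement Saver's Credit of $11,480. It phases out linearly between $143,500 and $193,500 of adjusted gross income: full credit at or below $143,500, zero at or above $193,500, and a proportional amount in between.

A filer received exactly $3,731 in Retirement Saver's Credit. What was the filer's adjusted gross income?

$3,731 is 3,731/11,480 of the full $11,480, so 7,749/11,480 of the $50,000 range has been used: income = $143,500 + $50,000 × 7,749/11,480 = $177,250.

$177,250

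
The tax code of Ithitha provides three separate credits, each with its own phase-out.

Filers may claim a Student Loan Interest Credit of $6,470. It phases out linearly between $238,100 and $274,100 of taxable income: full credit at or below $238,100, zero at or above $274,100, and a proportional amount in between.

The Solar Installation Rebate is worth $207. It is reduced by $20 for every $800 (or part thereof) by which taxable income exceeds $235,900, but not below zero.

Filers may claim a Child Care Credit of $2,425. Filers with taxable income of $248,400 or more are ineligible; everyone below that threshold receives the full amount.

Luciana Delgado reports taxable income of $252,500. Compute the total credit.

Student Loan Interest Credit: $252,500 is $14,400 into a $36,000 phase-out range, leaving 21,600/36,000 of the credit: $6,470 × 21,600/36,000 = $3,882.
Solar Installation Rebate: income exceeds $235,900 by $16,600 → 21 increments × $20 = $420 ≥ base, so the credit is $0.
Child Care Credit: $252,500 meets or exceeds the $248,400 cutoff, so the credit is $0.
Total: $3,882 + $0 + $0 = $3,882.

$3,882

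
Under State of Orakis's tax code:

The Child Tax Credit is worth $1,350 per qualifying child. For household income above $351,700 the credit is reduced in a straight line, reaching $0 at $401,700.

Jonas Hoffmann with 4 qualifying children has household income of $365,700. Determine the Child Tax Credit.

$3,888

Child Tax Credit: base = 4 × $1,350 = $5,400. $365,700 is $14,000 into a $50,000 phase-out range, leaving 36,000/50,000 of the credit: $5,400 × 36,000/50,000 = $3,888.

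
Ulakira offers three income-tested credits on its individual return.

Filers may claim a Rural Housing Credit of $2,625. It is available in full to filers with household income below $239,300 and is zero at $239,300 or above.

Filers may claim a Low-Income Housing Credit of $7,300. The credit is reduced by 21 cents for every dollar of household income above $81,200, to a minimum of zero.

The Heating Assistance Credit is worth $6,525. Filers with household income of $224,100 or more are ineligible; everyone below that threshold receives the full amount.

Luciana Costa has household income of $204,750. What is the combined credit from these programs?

$9,150

Rural Housing Credit: $204,750 is below the $239,300 cutoff, so the full $2,625 applies.
Low-Income Housing Credit: 21% of the $123,550 excess over $81,200 is $25,945.50 ≥ base, so the credit is $0.
Heating Assistance Credit: $204,750 is below the $224,100 cutoff, so the full $6,525 applies.
Total: $2,625 + $0 + $6,525 = $9,150.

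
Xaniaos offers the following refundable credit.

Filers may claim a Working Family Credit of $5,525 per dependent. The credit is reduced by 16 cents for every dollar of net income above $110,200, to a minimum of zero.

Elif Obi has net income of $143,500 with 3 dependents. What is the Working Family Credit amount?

$11,247

Working Family Credit: base = 3 × $5,525 = $16,575. 16% of the $33,300 excess over $110,200 is $5,328; credit = $16,575 − $5,328 = $11,247.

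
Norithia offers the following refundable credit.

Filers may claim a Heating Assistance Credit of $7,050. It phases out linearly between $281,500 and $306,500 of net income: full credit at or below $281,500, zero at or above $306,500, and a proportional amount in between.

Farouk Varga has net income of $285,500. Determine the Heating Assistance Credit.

Heating Assistance Credit: $285,500 is $4,000 into a $25,000 phase-out range, leaving 21,000/25,000 of the credit: $7,050 × 21,000/25,000 = $5,922.

$5,922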